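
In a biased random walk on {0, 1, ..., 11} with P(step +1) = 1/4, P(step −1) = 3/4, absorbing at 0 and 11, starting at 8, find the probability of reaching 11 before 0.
P(hit 11 before 0) = (1 − (3)^8) / (1 − (3)^11) = 3280/88573

Let u_k denote P(reach 11 before 0 | start at k). Boundary: u_0 = 0, u_11 = 1. Recurrence: u_k = 1/4·u_{k+1} + 3/4·u_{k-1} for 1 ≤ k ≤ 10. Try u_k = A + B·r^k with r = q/p = (3/4)/(1/4) = 3. Substitution satisfies the recurrence; boundary conditions give:
  u_k = (1 − r^k) / (1 − r^N) = (1 − (3)^8) / (1 − (3)^11) = 3280/88573.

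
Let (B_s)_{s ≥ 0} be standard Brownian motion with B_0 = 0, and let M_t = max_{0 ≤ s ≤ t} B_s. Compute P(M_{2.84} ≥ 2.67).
P(M_{2.84} ≥ 2.67) = 2·P(B_{2.84} ≥ 2.67) = 2(1 − Φ(2.67/√2.84)) ≈ 0.1131

By the reflection principle for Brownian motion, P(M_t ≥ a) = 2 · P(B_t ≥ a) for a ≥ 0. Since B_t ~ N(0, t), P(B_t ≥ 2.67) = 1 − Φ(2.67/√t) = 1 − Φ(2.67/√2.84) = 1 − Φ(1.5844). So
  P(M_{2.84} ≥ 2.67) = 2(1 − Φ(1.5844)) ≈ 0.1131.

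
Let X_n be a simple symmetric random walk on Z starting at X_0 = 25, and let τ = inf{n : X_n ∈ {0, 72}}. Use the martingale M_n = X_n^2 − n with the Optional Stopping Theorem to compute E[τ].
E[τ] = 1175

M_n = X_n^2 − n is a martingale (since E[X_{n+1}^2 | F_n] = X_n^2 + 1). By OST (τ has finite mean in a bounded region), E[M_τ] = E[M_0] = X_0^2 − 0 = 25^2 = 625. Also E[M_τ] = E[X_τ^2] − E[τ]. The walk exits at 0 or 72, with P(hit 72 first) = 25/72, so E[X_τ^2] = 72^2 · 25/72 + 0 = 1800. Thus E[τ] = E[X_τ^2] − E[M_τ] = 1800 − 625 = 1175 = 25(72 − 25) = 1175.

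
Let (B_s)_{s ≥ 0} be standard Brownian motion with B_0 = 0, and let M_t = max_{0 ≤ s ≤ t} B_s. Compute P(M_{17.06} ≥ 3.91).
P(M_{17.06} ≥ 3.91) = 2·P(B_{17.06} ≥ 3.91) = 2(1 − Φ(3.91/√17.06)) ≈ 0.3438

By the reflection principle for Brownian motion, P(M_t ≥ a) = 2 · P(B_t ≥ a) for a ≥ 0. Since B_t ~ N(0, t), P(B_t ≥ 3.91) = 1 − Φ(3.91/√t) = 1 − Φ(3.91/√17.06) = 1 − Φ(0.9466). So
  P(M_{17.06} ≥ 3.91) = 2(1 − Φ(0.9466)) ≈ 0.3438.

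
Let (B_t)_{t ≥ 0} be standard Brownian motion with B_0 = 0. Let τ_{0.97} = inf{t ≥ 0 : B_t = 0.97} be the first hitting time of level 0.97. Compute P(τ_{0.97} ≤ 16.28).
P(τ_{0.97} ≤ 16.28) = 2(1 − Φ(0.97/√16.28)) = 2(1 − Φ(0.2404)) ≈ 0.8100

By the reflection principle for standard BM, P(τ_b ≤ t) = 2 · P(B_t ≥ b). Since B_t ~ N(0, t), P(B_t ≥ 0.97) = 1 − Φ(0.97/√t) = 1 − Φ(0.97/√16.28) = 1 − Φ(0.2404) ≈ 0.40501. Doubling: P(τ_{0.97} ≤ 16.28) ≈ 2 · 0.40501 = 0.81002 ≈ 0.8100.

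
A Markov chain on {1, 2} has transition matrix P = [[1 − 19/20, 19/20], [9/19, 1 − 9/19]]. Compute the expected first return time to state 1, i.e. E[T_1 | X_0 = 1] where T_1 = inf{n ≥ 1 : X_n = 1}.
E[T_1 | X_0 = 1] = 1/π_1 = 541/180

For an irreducible recurrent Markov chain with stationary distribution π, E[T_i | X_0 = i] = 1/π_i (Kac's formula). Here π_1 = (9/19)/(19/20 + 9/19) = (9/19)/(541/380) = 180/541, so E[T_1 | X_0 = 1] = 1/π_1 = (19/20 + 9/19)/(9/19) = (541/380)/(9/19) = 541/180.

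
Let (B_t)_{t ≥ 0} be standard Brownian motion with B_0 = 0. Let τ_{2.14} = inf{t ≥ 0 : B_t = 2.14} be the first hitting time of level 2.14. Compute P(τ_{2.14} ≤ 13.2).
P(τ_{2.14} ≤ 13.2) = 2(1 − Φ(2.14/√13.2)) = 2(1 − Φ(0.5890)) ≈ 0.5559

By the reflection principle for standard BM, P(τ_b ≤ t) = 2 · P(B_t ≥ b). Since B_t ~ N(0, t), P(B_t ≥ 2.14) = 1 − Φ(2.14/√t) = 1 − Φ(2.14/√13.2) = 1 − Φ(0.5890) ≈ 0.27793. Doubling: P(τ_{2.14} ≤ 13.2) ≈ 2 · 0.27793 = 0.55586 ≈ 0.5559.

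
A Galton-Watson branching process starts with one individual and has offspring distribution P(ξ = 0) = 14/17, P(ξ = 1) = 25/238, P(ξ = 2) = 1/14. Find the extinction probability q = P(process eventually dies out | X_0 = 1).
q = 1

Mean offspring μ = 0·14/17 + 1·25/238 + 2·1/14 = 59/238 ≤ 1. For μ ≤ 1 with offspring not concentrated at 1, the Galton-Watson process goes extinct almost surely, so q = 1.
(Algebraic check: The pgf is f(s) = 14/17 + 25/238·s + 1/14·s². The extinction probability q is the smallest fixed point of f in [0, 1]. Setting s = f(s):
  1/14·s² + (25/238 − 1)·s + 14/17 = 0
  1/14·s² − (14/17 + 1/14)·s + 14/17 = 0
which factors as (s − 1)·(1/14·s − 14/17) = 0, giving roots s = 1 and s = (14/17)/(1/14) = 196/17. Since 196/17 ≥ 1, the smallest root in [0, 1] is s = 1.)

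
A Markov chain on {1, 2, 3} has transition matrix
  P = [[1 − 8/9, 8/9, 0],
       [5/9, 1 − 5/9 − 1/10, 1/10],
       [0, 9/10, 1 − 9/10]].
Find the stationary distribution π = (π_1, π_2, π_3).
π = (9/25, 72/125, 8/125)

This is a birth-death chain on three states, which satisfies detailed balance: π_1 · P_{12} = π_2 · P_{21} and π_2 · P_{23} = π_3 · P_{32}.
From π_1 · 8/9 = π_2 · 5/9: π_2/π_1 = (8/9)/(5/9) = 8/5.
From π_2 · 1/10 = π_3 · 9/10: π_3/π_2 = (1/10)/(9/10) = 1/9.
Take π_1 proportional to 1; then unnormalized π = (1, 8/5, 8/45). Normalize by dividing by the sum 25/9:
  π = (9/25, 72/125, 8/125).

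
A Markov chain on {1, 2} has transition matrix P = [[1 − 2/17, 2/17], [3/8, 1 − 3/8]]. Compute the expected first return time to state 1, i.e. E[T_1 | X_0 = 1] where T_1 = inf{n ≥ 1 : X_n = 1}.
E[T_1 | X_0 = 1] = 1/π_1 = 67/51

For an irreducible recurrent Markov chain with stationary distribution π, E[T_i | X_0 = i] = 1/π_i (Kac's formula). Here π_1 = (3/8)/(2/17 + 3/8) = (3/8)/(67/136) = 51/67, so E[T_1 | X_0 = 1] = 1/π_1 = (2/17 + 3/8)/(3/8) = (67/136)/(3/8) = 67/51.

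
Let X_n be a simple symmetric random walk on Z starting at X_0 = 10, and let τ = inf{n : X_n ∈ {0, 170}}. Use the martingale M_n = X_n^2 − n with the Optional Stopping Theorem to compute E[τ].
E[τ] = 1600

M_n = X_n^2 − n is a martingale (since E[X_{n+1}^2 | F_n] = X_n^2 + 1). By OST (τ has finite mean in a bounded region), E[M_τ] = E[M_0] = X_0^2 − 0 = 10^2 = 100. Also E[M_τ] = E[X_τ^2] − E[τ]. The walk exits at 0 or 170, with P(hit 170 first) = 10/170, so E[X_τ^2] = 170^2 · 10/170 + 0 = 1700. Thus E[τ] = E[X_τ^2] − E[M_τ] = 1700 − 100 = 1600 = 10(170 − 10) = 1600.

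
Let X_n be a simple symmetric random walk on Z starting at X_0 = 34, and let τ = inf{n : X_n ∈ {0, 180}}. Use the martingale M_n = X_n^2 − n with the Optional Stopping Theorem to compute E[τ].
E[τ] = 4964

M_n = X_n^2 − n is a martingale (since E[X_{n+1}^2 | F_n] = X_n^2 + 1). By OST (τ has finite mean in a bounded region), E[M_τ] = E[M_0] = X_0^2 − 0 = 34^2 = 1156. Also E[M_τ] = E[X_τ^2] − E[τ]. The walk exits at 0 or 180, with P(hit 180 first) = 34/180, so E[X_τ^2] = 180^2 · 34/180 + 0 = 6120. Thus E[τ] = E[X_τ^2] − E[M_τ] = 6120 − 1156 = 4964 = 34(180 − 34) = 4964.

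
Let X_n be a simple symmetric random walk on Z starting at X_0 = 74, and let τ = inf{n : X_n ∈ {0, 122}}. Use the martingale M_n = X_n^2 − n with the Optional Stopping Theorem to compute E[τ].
E[τ] = 3552

M_n = X_n^2 − n is a martingale (since E[X_{n+1}^2 | F_n] = X_n^2 + 1). By OST (τ has finite mean in a bounded region), E[M_τ] = E[M_0] = X_0^2 − 0 = 74^2 = 5476. Also E[M_τ] = E[X_τ^2] − E[τ]. The walk exits at 0 or 122, with P(hit 122 first) = 74/122, so E[X_τ^2] = 122^2 · 74/122 + 0 = 9028. Thus E[τ] = E[X_τ^2] − E[M_τ] = 9028 − 5476 = 3552 = 74(122 − 74) = 3552.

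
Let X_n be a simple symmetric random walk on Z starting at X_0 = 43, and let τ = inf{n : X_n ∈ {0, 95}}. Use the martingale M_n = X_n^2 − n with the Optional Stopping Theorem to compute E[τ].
E[τ] = 2236

M_n = X_n^2 − n is a martingale (since E[X_{n+1}^2 | F_n] = X_n^2 + 1). By OST (τ has finite mean in a bounded region), E[M_τ] = E[M_0] = X_0^2 − 0 = 43^2 = 1849. Also E[M_τ] = E[X_τ^2] − E[τ]. The walk exits at 0 or 95, with P(hit 95 first) = 43/95, so E[X_τ^2] = 95^2 · 43/95 + 0 = 4085. Thus E[τ] = E[X_τ^2] − E[M_τ] = 4085 − 1849 = 2236 = 43(95 − 43) = 2236.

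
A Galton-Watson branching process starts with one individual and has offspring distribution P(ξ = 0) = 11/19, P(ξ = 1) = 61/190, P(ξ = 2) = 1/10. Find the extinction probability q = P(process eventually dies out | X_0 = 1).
q = 1

Mean offspring μ = 0·11/19 + 1·61/190 + 2·1/10 = 99/190 ≤ 1. For μ ≤ 1 with offspring not concentrated at 1, the Galton-Watson process goes extinct almost surely, so q = 1.
(Algebraic check: The pgf is f(s) = 11/19 + 61/190·s + 1/10·s². The extinction probability q is the smallest fixed point of f in [0, 1]. Setting s = f(s):
  1/10·s² + (61/190 − 1)·s + 11/19 = 0
  1/10·s² − (11/19 + 1/10)·s + 11/19 = 0
which factors as (s − 1)·(1/10·s − 11/19) = 0, giving roots s = 1 and s = (11/19)/(1/10) = 110/19. Since 110/19 ≥ 1, the smallest root in [0, 1] is s = 1.)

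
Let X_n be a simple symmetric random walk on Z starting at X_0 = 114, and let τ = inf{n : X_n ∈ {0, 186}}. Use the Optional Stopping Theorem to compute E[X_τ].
E[X_τ] = 114

X_n is a martingale and τ is a bounded-mean stopping time (indeed τ is finite a.s. with bounded expectation since the walk is in a bounded region). By the OST, E[X_τ] = E[X_0] = 114. Equivalently: E[X_τ] = 186 · P(hit 186 first) + 0 · P(hit 0 first) = 186 · (114/186) = 114.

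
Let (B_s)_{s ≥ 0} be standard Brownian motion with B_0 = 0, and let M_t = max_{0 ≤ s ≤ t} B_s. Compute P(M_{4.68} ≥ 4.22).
P(M_{4.68} ≥ 4.22) = 2·P(B_{4.68} ≥ 4.22) = 2(1 − Φ(4.22/√4.68)) ≈ 0.0511

By the reflection principle for Brownian motion, P(M_t ≥ a) = 2 · P(B_t ≥ a) for a ≥ 0. Since B_t ~ N(0, t), P(B_t ≥ 4.22) = 1 − Φ(4.22/√t) = 1 − Φ(4.22/√4.68) = 1 − Φ(1.9507). So
  P(M_{4.68} ≥ 4.22) = 2(1 − Φ(1.9507)) ≈ 0.0511.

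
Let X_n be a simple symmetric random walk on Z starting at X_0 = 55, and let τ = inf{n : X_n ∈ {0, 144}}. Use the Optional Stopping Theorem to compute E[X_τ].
E[X_τ] = 55

X_n is a martingale and τ is a bounded-mean stopping time (indeed τ is finite a.s. with bounded expectation since the walk is in a bounded region). By the OST, E[X_τ] = E[X_0] = 55. Equivalently: E[X_τ] = 144 · P(hit 144 first) + 0 · P(hit 0 first) = 144 · (55/144) = 55.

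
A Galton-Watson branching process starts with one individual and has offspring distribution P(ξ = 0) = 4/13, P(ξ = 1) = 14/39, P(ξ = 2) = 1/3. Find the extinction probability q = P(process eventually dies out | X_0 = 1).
q = 12/13

The pgf is f(s) = 4/13 + 14/39·s + 1/3·s². The extinction probability q is the smallest fixed point of f in [0, 1]. Setting s = f(s):
  1/3·s² + (14/39 − 1)·s + 4/13 = 0
  1/3·s² − (4/13 + 1/3)·s + 4/13 = 0
which factors as (s − 1)·(1/3·s − 4/13) = 0, giving roots s = 1 and s = (4/13)/(1/3) = 12/13.
Mean offspring μ = 14/39 + 2·1/3 = 40/39 > 1 (supercritical), so q < 1. The extinction probability is the smaller root: q = (4/13)/(1/3) = 12/13.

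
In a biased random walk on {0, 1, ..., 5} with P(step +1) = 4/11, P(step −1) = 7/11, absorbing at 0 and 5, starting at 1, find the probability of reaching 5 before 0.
P(hit 5 before 0) = (1 − (7/4)^1) / (1 − (7/4)^5) = 256/5261

Let u_k denote P(reach 5 before 0 | start at k). Boundary: u_0 = 0, u_5 = 1. Recurrence: u_k = 4/11·u_{k+1} + 7/11·u_{k-1} for 1 ≤ k ≤ 4. Try u_k = A + B·r^k with r = q/p = (7/11)/(4/11) = 7/4. Substitution satisfies the recurrence; boundary conditions give:
  u_k = (1 − r^k) / (1 − r^N) = (1 − (7/4)^1) / (1 − (7/4)^5) = 256/5261.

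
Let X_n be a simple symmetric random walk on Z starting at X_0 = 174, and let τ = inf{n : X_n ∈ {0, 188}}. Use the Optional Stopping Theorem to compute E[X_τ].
E[X_τ] = 174

X_n is a martingale and τ is a bounded-mean stopping time (indeed τ is finite a.s. with bounded expectation since the walk is in a bounded region). By the OST, E[X_τ] = E[X_0] = 174. Equivalently: E[X_τ] = 188 · P(hit 188 first) + 0 · P(hit 0 first) = 188 · (174/188) = 174.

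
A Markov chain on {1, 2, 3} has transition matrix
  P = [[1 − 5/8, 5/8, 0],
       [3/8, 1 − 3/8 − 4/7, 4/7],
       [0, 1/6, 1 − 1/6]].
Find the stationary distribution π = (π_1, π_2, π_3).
π = (21/176, 35/176, 15/22)

This is a birth-death chain on three states, which satisfies detailed balance: π_1 · P_{12} = π_2 · P_{21} and π_2 · P_{23} = π_3 · P_{32}.
From π_1 · 5/8 = π_2 · 3/8: π_2/π_1 = (5/8)/(3/8) = 5/3.
From π_2 · 4/7 = π_3 · 1/6: π_3/π_2 = (4/7)/(1/6) = 24/7.
Take π_1 proportional to 1; then unnormalized π = (1, 5/3, 40/7). Normalize by dividing by the sum 176/21:
  π = (21/176, 35/176, 15/22).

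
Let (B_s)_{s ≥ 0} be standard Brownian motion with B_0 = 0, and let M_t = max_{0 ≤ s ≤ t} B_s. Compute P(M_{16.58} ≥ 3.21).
P(M_{16.58} ≥ 3.21) = 2·P(B_{16.58} ≥ 3.21) = 2(1 − Φ(3.21/√16.58)) ≈ 0.4305

By the reflection principle for Brownian motion, P(M_t ≥ a) = 2 · P(B_t ≥ a) for a ≥ 0. Since B_t ~ N(0, t), P(B_t ≥ 3.21) = 1 − Φ(3.21/√t) = 1 − Φ(3.21/√16.58) = 1 − Φ(0.7883). So
  P(M_{16.58} ≥ 3.21) = 2(1 − Φ(0.7883)) ≈ 0.4305.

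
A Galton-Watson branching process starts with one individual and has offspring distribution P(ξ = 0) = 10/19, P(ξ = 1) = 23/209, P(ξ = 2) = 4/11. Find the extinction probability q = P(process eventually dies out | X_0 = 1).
q = 1

Mean offspring μ = 0·10/19 + 1·23/209 + 2·4/11 = 175/209 ≤ 1. For μ ≤ 1 with offspring not concentrated at 1, the Galton-Watson process goes extinct almost surely, so q = 1.
(Algebraic check: The pgf is f(s) = 10/19 + 23/209·s + 4/11·s². The extinction probability q is the smallest fixed point of f in [0, 1]. Setting s = f(s):
  4/11·s² + (23/209 − 1)·s + 10/19 = 0
  4/11·s² − (10/19 + 4/11)·s + 10/19 = 0
which factors as (s − 1)·(4/11·s − 10/19) = 0, giving roots s = 1 and s = (10/19)/(4/11) = 55/38. Since 55/38 ≥ 1, the smallest root in [0, 1] is s = 1.)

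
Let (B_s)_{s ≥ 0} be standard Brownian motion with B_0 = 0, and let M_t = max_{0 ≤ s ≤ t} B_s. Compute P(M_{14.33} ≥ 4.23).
P(M_{14.33} ≥ 4.23) = 2·P(B_{14.33} ≥ 4.23) = 2(1 − Φ(4.23/√14.33)) ≈ 0.2638

By the reflection principle for Brownian motion, P(M_t ≥ a) = 2 · P(B_t ≥ a) for a ≥ 0. Since B_t ~ N(0, t), P(B_t ≥ 4.23) = 1 − Φ(4.23/√t) = 1 − Φ(4.23/√14.33) = 1 − Φ(1.1174). So
  P(M_{14.33} ≥ 4.23) = 2(1 − Φ(1.1174)) ≈ 0.2638.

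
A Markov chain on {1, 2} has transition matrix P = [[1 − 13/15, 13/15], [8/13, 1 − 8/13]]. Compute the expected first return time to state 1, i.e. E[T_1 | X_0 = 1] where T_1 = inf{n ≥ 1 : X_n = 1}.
E[T_1 | X_0 = 1] = 1/π_1 = 289/120

For an irreducible recurrent Markov chain with stationary distribution π, E[T_i | X_0 = i] = 1/π_i (Kac's formula). Here π_1 = (8/13)/(13/15 + 8/13) = (8/13)/(289/195) = 120/289, so E[T_1 | X_0 = 1] = 1/π_1 = (13/15 + 8/13)/(8/13) = (289/195)/(8/13) = 289/120.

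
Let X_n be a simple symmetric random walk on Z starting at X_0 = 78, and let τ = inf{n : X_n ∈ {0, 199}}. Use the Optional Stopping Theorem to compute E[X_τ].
E[X_τ] = 78

X_n is a martingale and τ is a bounded-mean stopping time (indeed τ is finite a.s. with bounded expectation since the walk is in a bounded region). By the OST, E[X_τ] = E[X_0] = 78. Equivalently: E[X_τ] = 199 · P(hit 199 first) + 0 · P(hit 0 first) = 199 · (78/199) = 78.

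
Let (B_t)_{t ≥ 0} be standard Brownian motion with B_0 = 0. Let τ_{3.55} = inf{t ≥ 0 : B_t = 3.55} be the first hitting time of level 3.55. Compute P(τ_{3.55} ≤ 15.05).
P(τ_{3.55} ≤ 15.05) = 2(1 − Φ(3.55/√15.05)) = 2(1 − Φ(0.9151)) ≈ 0.3601

By the reflection principle for standard BM, P(τ_b ≤ t) = 2 · P(B_t ≥ b). Since B_t ~ N(0, t), P(B_t ≥ 3.55) = 1 − Φ(3.55/√t) = 1 − Φ(3.55/√15.05) = 1 − Φ(0.9151) ≈ 0.18007. Doubling: P(τ_{3.55} ≤ 15.05) ≈ 2 · 0.18007 = 0.36014 ≈ 0.3601.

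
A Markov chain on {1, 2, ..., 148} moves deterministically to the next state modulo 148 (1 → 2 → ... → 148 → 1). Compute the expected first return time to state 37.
E[T_37 | X_0 = 37] = 148

The chain cycles deterministically, so starting at state 37 it returns in exactly 148 steps. Equivalently, the stationary distribution is uniform π_j = 1/148 for every state j, so by Kac's formula E[T_37] = 1/π_37 = 148.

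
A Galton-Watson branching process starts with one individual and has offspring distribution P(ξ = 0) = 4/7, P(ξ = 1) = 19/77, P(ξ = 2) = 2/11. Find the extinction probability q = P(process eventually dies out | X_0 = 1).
q = 1

Mean offspring μ = 0·4/7 + 1·19/77 + 2·2/11 = 47/77 ≤ 1. For μ ≤ 1 with offspring not concentrated at 1, the Galton-Watson process goes extinct almost surely, so q = 1.
(Algebraic check: The pgf is f(s) = 4/7 + 19/77·s + 2/11·s². The extinction probability q is the smallest fixed point of f in [0, 1]. Setting s = f(s):
  2/11·s² + (19/77 − 1)·s + 4/7 = 0
  2/11·s² − (4/7 + 2/11)·s + 4/7 = 0
which factors as (s − 1)·(2/11·s − 4/7) = 0, giving roots s = 1 and s = (4/7)/(2/11) = 22/7. Since 22/7 ≥ 1, the smallest root in [0, 1] is s = 1.)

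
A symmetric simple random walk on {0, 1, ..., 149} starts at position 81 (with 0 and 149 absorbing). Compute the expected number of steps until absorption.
E[τ | X_0 = 81] = 5508

Let v_k = E[τ | X_0 = k]. Boundary: v_0 = v_149 = 0. Recurrence: v_k = 1 + (v_{k-1} + v_{k+1})/2 for 1 ≤ k ≤ 148. The particular solution to v_k − (v_{k-1} + v_{k+1})/2 = 1 is v_k = −k^2. Adding homogeneous solution A + B k and matching boundaries gives v_k = k (149 − k). Substituting k = 81: v_81 = 81 · 68 = 5508.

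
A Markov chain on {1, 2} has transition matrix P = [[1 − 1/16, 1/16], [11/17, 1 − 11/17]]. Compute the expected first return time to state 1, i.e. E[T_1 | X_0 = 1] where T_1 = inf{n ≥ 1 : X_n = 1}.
E[T_1 | X_0 = 1] = 1/π_1 = 193/176

For an irreducible recurrent Markov chain with stationary distribution π, E[T_i | X_0 = i] = 1/π_i (Kac's formula). Here π_1 = (11/17)/(1/16 + 11/17) = (11/17)/(193/272) = 176/193, so E[T_1 | X_0 = 1] = 1/π_1 = (1/16 + 11/17)/(11/17) = (193/272)/(11/17) = 193/176.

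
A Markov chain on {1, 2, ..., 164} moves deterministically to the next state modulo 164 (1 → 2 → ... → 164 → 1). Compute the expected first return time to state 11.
E[T_11 | X_0 = 11] = 164

The chain cycles deterministically, so starting at state 11 it returns in exactly 164 steps. Equivalently, the stationary distribution is uniform π_j = 1/164 for every state j, so by Kac's formula E[T_11] = 1/π_11 = 164.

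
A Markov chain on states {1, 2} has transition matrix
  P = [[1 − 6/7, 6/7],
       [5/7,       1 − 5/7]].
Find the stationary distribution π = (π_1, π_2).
π_1 = 5/11, π_2 = 6/11

Solve πP = π with π_1 + π_2 = 1. From πP = π: π_1 · (1 − 6/7) + π_2 · 5/7 = π_1 ⇒ π_2 · 5/7 = π_1 · 6/7 ⇒ π_2/π_1 = (6/7)/(5/7) = 6/5. Together with π_1 + π_2 = 1:
  π_1 = (5/7)/(6/7 + 5/7) = (5/7)/(11/7) = 5/11,
  π_2 = (6/7)/(6/7 + 5/7) = (6/7)/(11/7) = 6/11.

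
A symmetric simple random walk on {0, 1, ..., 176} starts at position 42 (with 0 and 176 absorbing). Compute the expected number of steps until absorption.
E[τ | X_0 = 42] = 5628

Let v_k = E[τ | X_0 = k]. Boundary: v_0 = v_176 = 0. Recurrence: v_k = 1 + (v_{k-1} + v_{k+1})/2 for 1 ≤ k ≤ 175. The particular solution to v_k − (v_{k-1} + v_{k+1})/2 = 1 is v_k = −k^2. Adding homogeneous solution A + B k and matching boundaries gives v_k = k (176 − k). Substituting k = 42: v_42 = 42 · 134 = 5628.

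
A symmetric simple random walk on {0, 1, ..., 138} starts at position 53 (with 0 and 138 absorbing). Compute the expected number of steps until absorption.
E[τ | X_0 = 53] = 4505

Let v_k = E[τ | X_0 = k]. Boundary: v_0 = v_138 = 0. Recurrence: v_k = 1 + (v_{k-1} + v_{k+1})/2 for 1 ≤ k ≤ 137. The particular solution to v_k − (v_{k-1} + v_{k+1})/2 = 1 is v_k = −k^2. Adding homogeneous solution A + B k and matching boundaries gives v_k = k (138 − k). Substituting k = 53: v_53 = 53 · 85 = 4505.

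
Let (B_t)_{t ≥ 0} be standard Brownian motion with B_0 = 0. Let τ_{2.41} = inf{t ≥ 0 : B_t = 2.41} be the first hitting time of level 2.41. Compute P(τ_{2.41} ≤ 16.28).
P(τ_{2.41} ≤ 16.28) = 2(1 − Φ(2.41/√16.28)) = 2(1 − Φ(0.5973)) ≈ 0.5503

By the reflection principle for standard BM, P(τ_b ≤ t) = 2 · P(B_t ≥ b). Since B_t ~ N(0, t), P(B_t ≥ 2.41) = 1 − Φ(2.41/√t) = 1 − Φ(2.41/√16.28) = 1 − Φ(0.5973) ≈ 0.27515. Doubling: P(τ_{2.41} ≤ 16.28) ≈ 2 · 0.27515 = 0.55030 ≈ 0.5503.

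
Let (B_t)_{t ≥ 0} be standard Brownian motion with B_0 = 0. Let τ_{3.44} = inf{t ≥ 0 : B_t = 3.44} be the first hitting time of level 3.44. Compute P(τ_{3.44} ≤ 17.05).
P(τ_{3.44} ≤ 17.05) = 2(1 − Φ(3.44/√17.05)) = 2(1 − Φ(0.8331)) ≈ 0.4048

By the reflection principle for standard BM, P(τ_b ≤ t) = 2 · P(B_t ≥ b). Since B_t ~ N(0, t), P(B_t ≥ 3.44) = 1 − Φ(3.44/√t) = 1 − Φ(3.44/√17.05) = 1 − Φ(0.8331) ≈ 0.20239. Doubling: P(τ_{3.44} ≤ 17.05) ≈ 2 · 0.20239 = 0.40478 ≈ 0.4048.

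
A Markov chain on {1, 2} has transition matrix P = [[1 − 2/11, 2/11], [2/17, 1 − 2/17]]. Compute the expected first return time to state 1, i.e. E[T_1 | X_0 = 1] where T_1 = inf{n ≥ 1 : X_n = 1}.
E[T_1 | X_0 = 1] = 1/π_1 = 28/11

For an irreducible recurrent Markov chain with stationary distribution π, E[T_i | X_0 = i] = 1/π_i (Kac's formula). Here π_1 = (2/17)/(2/11 + 2/17) = (2/17)/(56/187) = 11/28, so E[T_1 | X_0 = 1] = 1/π_1 = (2/11 + 2/17)/(2/17) = (56/187)/(2/17) = 28/11.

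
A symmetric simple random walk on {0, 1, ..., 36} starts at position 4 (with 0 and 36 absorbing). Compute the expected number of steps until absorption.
E[τ | X_0 = 4] = 128

Let v_k = E[τ | X_0 = k]. Boundary: v_0 = v_36 = 0. Recurrence: v_k = 1 + (v_{k-1} + v_{k+1})/2 for 1 ≤ k ≤ 35. The particular solution to v_k − (v_{k-1} + v_{k+1})/2 = 1 is v_k = −k^2. Adding homogeneous solution A + B k and matching boundaries gives v_k = k (36 − k). Substituting k = 4: v_4 = 4 · 32 = 128.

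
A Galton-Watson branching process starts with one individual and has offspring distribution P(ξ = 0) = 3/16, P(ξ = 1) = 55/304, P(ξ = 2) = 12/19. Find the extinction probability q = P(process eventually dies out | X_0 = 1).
q = 19/64

The pgf is f(s) = 3/16 + 55/304·s + 12/19·s². The extinction probability q is the smallest fixed point of f in [0, 1]. Setting s = f(s):
  12/19·s² + (55/304 − 1)·s + 3/16 = 0
  12/19·s² − (3/16 + 12/19)·s + 3/16 = 0
which factors as (s − 1)·(12/19·s − 3/16) = 0, giving roots s = 1 and s = (3/16)/(12/19) = 19/64.
Mean offspring μ = 55/304 + 2·12/19 = 439/304 > 1 (supercritical), so q < 1. The extinction probability is the smaller root: q = (3/16)/(12/19) = 19/64.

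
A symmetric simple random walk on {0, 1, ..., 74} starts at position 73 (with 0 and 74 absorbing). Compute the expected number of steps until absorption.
E[τ | X_0 = 73] = 73

Let v_k = E[τ | X_0 = k]. Boundary: v_0 = v_74 = 0. Recurrence: v_k = 1 + (v_{k-1} + v_{k+1})/2 for 1 ≤ k ≤ 73. The particular solution to v_k − (v_{k-1} + v_{k+1})/2 = 1 is v_k = −k^2. Adding homogeneous solution A + B k and matching boundaries gives v_k = k (74 − k). Substituting k = 73: v_73 = 73 · 1 = 73.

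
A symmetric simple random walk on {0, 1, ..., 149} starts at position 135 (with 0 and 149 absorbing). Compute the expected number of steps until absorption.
E[τ | X_0 = 135] = 1890

Let v_k = E[τ | X_0 = k]. Boundary: v_0 = v_149 = 0. Recurrence: v_k = 1 + (v_{k-1} + v_{k+1})/2 for 1 ≤ k ≤ 148. The particular solution to v_k − (v_{k-1} + v_{k+1})/2 = 1 is v_k = −k^2. Adding homogeneous solution A + B k and matching boundaries gives v_k = k (149 − k). Substituting k = 135: v_135 = 135 · 14 = 1890.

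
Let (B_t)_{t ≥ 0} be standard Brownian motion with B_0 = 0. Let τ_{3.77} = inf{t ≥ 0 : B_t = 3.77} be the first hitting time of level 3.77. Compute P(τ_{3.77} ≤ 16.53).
P(τ_{3.77} ≤ 16.53) = 2(1 − Φ(3.77/√16.53)) = 2(1 − Φ(0.9273)) ≈ 0.3538

By the reflection principle for standard BM, P(τ_b ≤ t) = 2 · P(B_t ≥ b). Since B_t ~ N(0, t), P(B_t ≥ 3.77) = 1 − Φ(3.77/√t) = 1 − Φ(3.77/√16.53) = 1 − Φ(0.9273) ≈ 0.17689. Doubling: P(τ_{3.77} ≤ 16.53) ≈ 2 · 0.17689 = 0.35378 ≈ 0.3538.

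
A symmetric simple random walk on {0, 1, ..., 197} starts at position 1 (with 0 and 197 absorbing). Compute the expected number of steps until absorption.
E[τ | X_0 = 1] = 196

Let v_k = E[τ | X_0 = k]. Boundary: v_0 = v_197 = 0. Recurrence: v_k = 1 + (v_{k-1} + v_{k+1})/2 for 1 ≤ k ≤ 196. The particular solution to v_k − (v_{k-1} + v_{k+1})/2 = 1 is v_k = −k^2. Adding homogeneous solution A + B k and matching boundaries gives v_k = k (197 − k). Substituting k = 1: v_1 = 1 · 196 = 196.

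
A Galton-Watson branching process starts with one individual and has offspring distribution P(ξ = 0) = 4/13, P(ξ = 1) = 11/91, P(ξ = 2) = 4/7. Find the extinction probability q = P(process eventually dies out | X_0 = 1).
q = 7/13

The pgf is f(s) = 4/13 + 11/91·s + 4/7·s². The extinction probability q is the smallest fixed point of f in [0, 1]. Setting s = f(s):
  4/7·s² + (11/91 − 1)·s + 4/13 = 0
  4/7·s² − (4/13 + 4/7)·s + 4/13 = 0
which factors as (s − 1)·(4/7·s − 4/13) = 0, giving roots s = 1 and s = (4/13)/(4/7) = 7/13.
Mean offspring μ = 11/91 + 2·4/7 = 115/91 > 1 (supercritical), so q < 1. The extinction probability is the smaller root: q = (4/13)/(4/7) = 7/13.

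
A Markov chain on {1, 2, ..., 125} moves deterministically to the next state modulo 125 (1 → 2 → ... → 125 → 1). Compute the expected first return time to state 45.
E[T_45 | X_0 = 45] = 125

The chain cycles deterministically, so starting at state 45 it returns in exactly 125 steps. Equivalently, the stationary distribution is uniform π_j = 1/125 for every state j, so by Kac's formula E[T_45] = 1/π_45 = 125.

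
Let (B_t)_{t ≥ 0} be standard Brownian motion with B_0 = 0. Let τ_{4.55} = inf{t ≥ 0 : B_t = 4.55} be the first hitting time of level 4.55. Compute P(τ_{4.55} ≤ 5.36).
P(τ_{4.55} ≤ 5.36) = 2(1 − Φ(4.55/√5.36)) = 2(1 − Φ(1.9653)) ≈ 0.0494

By the reflection principle for standard BM, P(τ_b ≤ t) = 2 · P(B_t ≥ b). Since B_t ~ N(0, t), P(B_t ≥ 4.55) = 1 − Φ(4.55/√t) = 1 − Φ(4.55/√5.36) = 1 − Φ(1.9653) ≈ 0.02469. Doubling: P(τ_{4.55} ≤ 5.36) ≈ 2 · 0.02469 = 0.04938 ≈ 0.0494.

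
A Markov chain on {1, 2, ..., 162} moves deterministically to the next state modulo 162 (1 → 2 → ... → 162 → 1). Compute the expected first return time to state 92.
E[T_92 | X_0 = 92] = 162

The chain cycles deterministically, so starting at state 92 it returns in exactly 162 steps. Equivalently, the stationary distribution is uniform π_j = 1/162 for every state j, so by Kac's formula E[T_92] = 1/π_92 = 162.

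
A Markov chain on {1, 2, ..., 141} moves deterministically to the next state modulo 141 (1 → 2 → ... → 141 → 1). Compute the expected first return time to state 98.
E[T_98 | X_0 = 98] = 141

The chain cycles deterministically, so starting at state 98 it returns in exactly 141 steps. Equivalently, the stationary distribution is uniform π_j = 1/141 for every state j, so by Kac's formula E[T_98] = 1/π_98 = 141.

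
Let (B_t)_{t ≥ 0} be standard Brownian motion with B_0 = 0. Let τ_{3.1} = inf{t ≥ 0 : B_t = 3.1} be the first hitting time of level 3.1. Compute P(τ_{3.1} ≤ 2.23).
P(τ_{3.1} ≤ 2.23) = 2(1 − Φ(3.1/√2.23)) = 2(1 − Φ(2.0759)) ≈ 0.0379

By the reflection principle for standard BM, P(τ_b ≤ t) = 2 · P(B_t ≥ b). Since B_t ~ N(0, t), P(B_t ≥ 3.1) = 1 − Φ(3.1/√t) = 1 − Φ(3.1/√2.23) = 1 − Φ(2.0759) ≈ 0.01895. Doubling: P(τ_{3.1} ≤ 2.23) ≈ 2 · 0.01895 = 0.03790 ≈ 0.0379.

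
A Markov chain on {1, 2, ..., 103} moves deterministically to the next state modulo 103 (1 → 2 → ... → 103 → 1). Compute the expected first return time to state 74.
E[T_74 | X_0 = 74] = 103

The chain cycles deterministically, so starting at state 74 it returns in exactly 103 steps. Equivalently, the stationary distribution is uniform π_j = 1/103 for every state j, so by Kac's formula E[T_74] = 1/π_74 = 103.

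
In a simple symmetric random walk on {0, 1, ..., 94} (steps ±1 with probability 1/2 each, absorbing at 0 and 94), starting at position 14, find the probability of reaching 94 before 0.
P(hit 94 before 0) = 14/94 = 7/47

Let u_k = P(hit 94 before 0 | start at k). Then u_0 = 0, u_94 = 1, and u_k = u_{k-1}/2 + u_{k+1}/2 for 1 ≤ k ≤ 93. This harmonic recurrence is solved by u_k = k/94, giving u_14 = 14/94 = 7/47.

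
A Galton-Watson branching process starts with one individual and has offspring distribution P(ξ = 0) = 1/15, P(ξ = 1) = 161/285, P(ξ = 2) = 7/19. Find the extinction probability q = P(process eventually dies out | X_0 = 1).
q = 19/105

The pgf is f(s) = 1/15 + 161/285·s + 7/19·s². The extinction probability q is the smallest fixed point of f in [0, 1]. Setting s = f(s):
  7/19·s² + (161/285 − 1)·s + 1/15 = 0
  7/19·s² − (1/15 + 7/19)·s + 1/15 = 0
which factors as (s − 1)·(7/19·s − 1/15) = 0, giving roots s = 1 and s = (1/15)/(7/19) = 19/105.
Mean offspring μ = 161/285 + 2·7/19 = 371/285 > 1 (supercritical), so q < 1. The extinction probability is the smaller root: q = (1/15)/(7/19) = 19/105.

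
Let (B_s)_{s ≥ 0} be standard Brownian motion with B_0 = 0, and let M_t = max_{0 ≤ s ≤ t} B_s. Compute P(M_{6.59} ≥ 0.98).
P(M_{6.59} ≥ 0.98) = 2·P(B_{6.59} ≥ 0.98) = 2(1 − Φ(0.98/√6.59)) ≈ 0.7026

By the reflection principle for Brownian motion, P(M_t ≥ a) = 2 · P(B_t ≥ a) for a ≥ 0. Since B_t ~ N(0, t), P(B_t ≥ 0.98) = 1 − Φ(0.98/√t) = 1 − Φ(0.98/√6.59) = 1 − Φ(0.3818). So
  P(M_{6.59} ≥ 0.98) = 2(1 − Φ(0.3818)) ≈ 0.7026.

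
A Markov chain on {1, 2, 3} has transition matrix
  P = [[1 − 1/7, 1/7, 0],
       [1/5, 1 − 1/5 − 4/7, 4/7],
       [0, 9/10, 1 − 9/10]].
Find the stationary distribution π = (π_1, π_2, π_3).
π = (441/956, 315/956, 50/239)

This is a birth-death chain on three states, which satisfies detailed balance: π_1 · P_{12} = π_2 · P_{21} and π_2 · P_{23} = π_3 · P_{32}.
From π_1 · 1/7 = π_2 · 1/5: π_2/π_1 = (1/7)/(1/5) = 5/7.
From π_2 · 4/7 = π_3 · 9/10: π_3/π_2 = (4/7)/(9/10) = 40/63.
Take π_1 proportional to 1; then unnormalized π = (1, 5/7, 200/441). Normalize by dividing by the sum 956/441:
  π = (441/956, 315/956, 50/239).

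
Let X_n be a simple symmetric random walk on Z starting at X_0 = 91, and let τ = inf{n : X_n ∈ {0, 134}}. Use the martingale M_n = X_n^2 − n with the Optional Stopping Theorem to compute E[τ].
E[τ] = 3913

M_n = X_n^2 − n is a martingale (since E[X_{n+1}^2 | F_n] = X_n^2 + 1). By OST (τ has finite mean in a bounded region), E[M_τ] = E[M_0] = X_0^2 − 0 = 91^2 = 8281. Also E[M_τ] = E[X_τ^2] − E[τ]. The walk exits at 0 or 134, with P(hit 134 first) = 91/134, so E[X_τ^2] = 134^2 · 91/134 + 0 = 12194. Thus E[τ] = E[X_τ^2] − E[M_τ] = 12194 − 8281 = 3913 = 91(134 − 91) = 3913.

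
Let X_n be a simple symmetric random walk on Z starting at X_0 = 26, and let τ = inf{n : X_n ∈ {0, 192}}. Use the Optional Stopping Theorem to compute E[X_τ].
E[X_τ] = 26

X_n is a martingale and τ is a bounded-mean stopping time (indeed τ is finite a.s. with bounded expectation since the walk is in a bounded region). By the OST, E[X_τ] = E[X_0] = 26. Equivalently: E[X_τ] = 192 · P(hit 192 first) + 0 · P(hit 0 first) = 192 · (26/192) = 26.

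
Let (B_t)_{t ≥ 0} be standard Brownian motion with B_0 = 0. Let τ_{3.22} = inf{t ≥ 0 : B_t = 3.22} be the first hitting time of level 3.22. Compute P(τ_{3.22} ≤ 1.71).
P(τ_{3.22} ≤ 1.71) = 2(1 − Φ(3.22/√1.71)) = 2(1 − Φ(2.4624)) ≈ 0.0138

By the reflection principle for standard BM, P(τ_b ≤ t) = 2 · P(B_t ≥ b). Since B_t ~ N(0, t), P(B_t ≥ 3.22) = 1 − Φ(3.22/√t) = 1 − Φ(3.22/√1.71) = 1 − Φ(2.4624) ≈ 0.00690. Doubling: P(τ_{3.22} ≤ 1.71) ≈ 2 · 0.00690 = 0.01380 ≈ 0.0138.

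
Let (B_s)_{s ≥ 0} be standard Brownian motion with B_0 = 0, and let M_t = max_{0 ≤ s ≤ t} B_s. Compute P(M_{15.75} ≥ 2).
P(M_{15.75} ≥ 2) = 2·P(B_{15.75} ≥ 2) = 2(1 − Φ(2/√15.75)) ≈ 0.6143

By the reflection principle for Brownian motion, P(M_t ≥ a) = 2 · P(B_t ≥ a) for a ≥ 0. Since B_t ~ N(0, t), P(B_t ≥ 2) = 1 − Φ(2/√t) = 1 − Φ(2/√15.75) = 1 − Φ(0.5040). So
  P(M_{15.75} ≥ 2) = 2(1 − Φ(0.5040)) ≈ 0.6143.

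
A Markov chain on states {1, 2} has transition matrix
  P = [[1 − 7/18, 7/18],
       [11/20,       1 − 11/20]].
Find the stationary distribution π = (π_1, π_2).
π_1 = 99/169, π_2 = 70/169

Solve πP = π with π_1 + π_2 = 1. From πP = π: π_1 · (1 − 7/18) + π_2 · 11/20 = π_1 ⇒ π_2 · 11/20 = π_1 · 7/18 ⇒ π_2/π_1 = (7/18)/(11/20) = 70/99. Together with π_1 + π_2 = 1:
  π_1 = (11/20)/(7/18 + 11/20) = (11/20)/(169/180) = 99/169,
  π_2 = (7/18)/(7/18 + 11/20) = (7/18)/(169/180) = 70/169.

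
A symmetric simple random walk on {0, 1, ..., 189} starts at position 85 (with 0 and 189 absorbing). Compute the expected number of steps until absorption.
E[τ | X_0 = 85] = 8840

Let v_k = E[τ | X_0 = k]. Boundary: v_0 = v_189 = 0. Recurrence: v_k = 1 + (v_{k-1} + v_{k+1})/2 for 1 ≤ k ≤ 188. The particular solution to v_k − (v_{k-1} + v_{k+1})/2 = 1 is v_k = −k^2. Adding homogeneous solution A + B k and matching boundaries gives v_k = k (189 − k). Substituting k = 85: v_85 = 85 · 104 = 8840.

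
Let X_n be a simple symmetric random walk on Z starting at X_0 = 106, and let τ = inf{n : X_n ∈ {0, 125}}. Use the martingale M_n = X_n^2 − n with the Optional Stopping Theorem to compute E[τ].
E[τ] = 2014

M_n = X_n^2 − n is a martingale (since E[X_{n+1}^2 | F_n] = X_n^2 + 1). By OST (τ has finite mean in a bounded region), E[M_τ] = E[M_0] = X_0^2 − 0 = 106^2 = 11236. Also E[M_τ] = E[X_τ^2] − E[τ]. The walk exits at 0 or 125, with P(hit 125 first) = 106/125, so E[X_τ^2] = 125^2 · 106/125 + 0 = 13250. Thus E[τ] = E[X_τ^2] − E[M_τ] = 13250 − 11236 = 2014 = 106(125 − 106) = 2014.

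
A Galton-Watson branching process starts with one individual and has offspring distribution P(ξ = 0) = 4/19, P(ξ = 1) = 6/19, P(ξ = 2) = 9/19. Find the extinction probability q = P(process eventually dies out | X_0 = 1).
q = 4/9

The pgf is f(s) = 4/19 + 6/19·s + 9/19·s². The extinction probability q is the smallest fixed point of f in [0, 1]. Setting s = f(s):
  9/19·s² + (6/19 − 1)·s + 4/19 = 0
  9/19·s² − (4/19 + 9/19)·s + 4/19 = 0
which factors as (s − 1)·(9/19·s − 4/19) = 0, giving roots s = 1 and s = (4/19)/(9/19) = 4/9.
Mean offspring μ = 6/19 + 2·9/19 = 24/19 > 1 (supercritical), so q < 1. The extinction probability is the smaller root: q = (4/19)/(9/19) = 4/9.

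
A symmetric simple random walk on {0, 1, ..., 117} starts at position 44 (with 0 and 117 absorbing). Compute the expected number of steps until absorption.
E[τ | X_0 = 44] = 3212

Let v_k = E[τ | X_0 = k]. Boundary: v_0 = v_117 = 0. Recurrence: v_k = 1 + (v_{k-1} + v_{k+1})/2 for 1 ≤ k ≤ 116. The particular solution to v_k − (v_{k-1} + v_{k+1})/2 = 1 is v_k = −k^2. Adding homogeneous solution A + B k and matching boundaries gives v_k = k (117 − k). Substituting k = 44: v_44 = 44 · 73 = 3212.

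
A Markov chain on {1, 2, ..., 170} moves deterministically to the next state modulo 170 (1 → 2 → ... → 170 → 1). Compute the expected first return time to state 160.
E[T_160 | X_0 = 160] = 170

The chain cycles deterministically, so starting at state 160 it returns in exactly 170 steps. Equivalently, the stationary distribution is uniform π_j = 1/170 for every state j, so by Kac's formula E[T_160] = 1/π_160 = 170.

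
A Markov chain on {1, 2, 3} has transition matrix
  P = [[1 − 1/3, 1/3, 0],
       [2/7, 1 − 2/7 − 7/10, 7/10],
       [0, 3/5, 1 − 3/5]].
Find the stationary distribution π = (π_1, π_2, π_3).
π = (36/127, 42/127, 49/127)

This is a birth-death chain on three states, which satisfies detailed balance: π_1 · P_{12} = π_2 · P_{21} and π_2 · P_{23} = π_3 · P_{32}.
From π_1 · 1/3 = π_2 · 2/7: π_2/π_1 = (1/3)/(2/7) = 7/6.
From π_2 · 7/10 = π_3 · 3/5: π_3/π_2 = (7/10)/(3/5) = 7/6.
Take π_1 proportional to 1; then unnormalized π = (1, 7/6, 49/36). Normalize by dividing by the sum 127/36:
  π = (36/127, 42/127, 49/127).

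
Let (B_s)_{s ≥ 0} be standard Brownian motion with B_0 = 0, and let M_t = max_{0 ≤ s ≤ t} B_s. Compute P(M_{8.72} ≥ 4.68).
P(M_{8.72} ≥ 4.68) = 2·P(B_{8.72} ≥ 4.68) = 2(1 − Φ(4.68/√8.72)) ≈ 0.1130

By the reflection principle for Brownian motion, P(M_t ≥ a) = 2 · P(B_t ≥ a) for a ≥ 0. Since B_t ~ N(0, t), P(B_t ≥ 4.68) = 1 − Φ(4.68/√t) = 1 − Φ(4.68/√8.72) = 1 − Φ(1.5848). So
  P(M_{8.72} ≥ 4.68) = 2(1 − Φ(1.5848)) ≈ 0.1130.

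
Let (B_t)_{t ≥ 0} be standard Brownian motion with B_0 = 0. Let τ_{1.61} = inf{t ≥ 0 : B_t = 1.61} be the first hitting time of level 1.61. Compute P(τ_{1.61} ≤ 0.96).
P(τ_{1.61} ≤ 0.96) = 2(1 − Φ(1.61/√0.96)) = 2(1 − Φ(1.6432)) ≈ 0.1003

By the reflection principle for standard BM, P(τ_b ≤ t) = 2 · P(B_t ≥ b). Since B_t ~ N(0, t), P(B_t ≥ 1.61) = 1 − Φ(1.61/√t) = 1 − Φ(1.61/√0.96) = 1 − Φ(1.6432) ≈ 0.05017. Doubling: P(τ_{1.61} ≤ 0.96) ≈ 2 · 0.05017 = 0.10034 ≈ 0.1003.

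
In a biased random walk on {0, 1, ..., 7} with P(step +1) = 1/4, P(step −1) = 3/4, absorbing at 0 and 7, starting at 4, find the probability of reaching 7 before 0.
P(hit 7 before 0) = (1 − (3)^4) / (1 − (3)^7) = 40/1093

Let u_k denote P(reach 7 before 0 | start at k). Boundary: u_0 = 0, u_7 = 1. Recurrence: u_k = 1/4·u_{k+1} + 3/4·u_{k-1} for 1 ≤ k ≤ 6. Try u_k = A + B·r^k with r = q/p = (3/4)/(1/4) = 3. Substitution satisfies the recurrence; boundary conditions give:
  u_k = (1 − r^k) / (1 − r^N) = (1 − (3)^4) / (1 − (3)^7) = 40/1093.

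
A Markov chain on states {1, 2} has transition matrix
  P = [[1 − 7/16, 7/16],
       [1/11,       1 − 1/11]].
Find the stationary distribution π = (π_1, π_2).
π_1 = 16/93, π_2 = 77/93

Solve πP = π with π_1 + π_2 = 1. From πP = π: π_1 · (1 − 7/16) + π_2 · 1/11 = π_1 ⇒ π_2 · 1/11 = π_1 · 7/16 ⇒ π_2/π_1 = (7/16)/(1/11) = 77/16. Together with π_1 + π_2 = 1:
  π_1 = (1/11)/(7/16 + 1/11) = (1/11)/(93/176) = 16/93,
  π_2 = (7/16)/(7/16 + 1/11) = (7/16)/(93/176) = 77/93.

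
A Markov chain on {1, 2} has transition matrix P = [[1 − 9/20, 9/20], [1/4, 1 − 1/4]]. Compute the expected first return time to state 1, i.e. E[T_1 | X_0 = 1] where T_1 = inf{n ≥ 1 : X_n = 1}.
E[T_1 | X_0 = 1] = 1/π_1 = 14/5

For an irreducible recurrent Markov chain with stationary distribution π, E[T_i | X_0 = i] = 1/π_i (Kac's formula). Here π_1 = (1/4)/(9/20 + 1/4) = (1/4)/(7/10) = 5/14, so E[T_1 | X_0 = 1] = 1/π_1 = (9/20 + 1/4)/(1/4) = (7/10)/(1/4) = 14/5.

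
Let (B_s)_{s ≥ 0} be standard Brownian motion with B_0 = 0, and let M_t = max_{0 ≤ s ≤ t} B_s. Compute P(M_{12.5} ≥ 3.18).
P(M_{12.5} ≥ 3.18) = 2·P(B_{12.5} ≥ 3.18) = 2(1 − Φ(3.18/√12.5)) ≈ 0.3684

By the reflection principle for Brownian motion, P(M_t ≥ a) = 2 · P(B_t ≥ a) for a ≥ 0. Since B_t ~ N(0, t), P(B_t ≥ 3.18) = 1 − Φ(3.18/√t) = 1 − Φ(3.18/√12.5) = 1 − Φ(0.8994). So
  P(M_{12.5} ≥ 3.18) = 2(1 − Φ(0.8994)) ≈ 0.3684.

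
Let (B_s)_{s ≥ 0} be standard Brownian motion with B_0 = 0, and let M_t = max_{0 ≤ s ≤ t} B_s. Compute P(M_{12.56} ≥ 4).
P(M_{12.56} ≥ 4) = 2·P(B_{12.56} ≥ 4) = 2(1 − Φ(4/√12.56)) ≈ 0.2590

By the reflection principle for Brownian motion, P(M_t ≥ a) = 2 · P(B_t ≥ a) for a ≥ 0. Since B_t ~ N(0, t), P(B_t ≥ 4) = 1 − Φ(4/√t) = 1 − Φ(4/√12.56) = 1 − Φ(1.1287). So
  P(M_{12.56} ≥ 4) = 2(1 − Φ(1.1287)) ≈ 0.2590.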